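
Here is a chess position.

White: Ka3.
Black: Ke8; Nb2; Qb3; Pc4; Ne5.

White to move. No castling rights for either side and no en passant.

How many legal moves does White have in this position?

White to move; king on a3.
In check: yes, from the black queen on b3.
Legal moves: none.
Count: 0.

0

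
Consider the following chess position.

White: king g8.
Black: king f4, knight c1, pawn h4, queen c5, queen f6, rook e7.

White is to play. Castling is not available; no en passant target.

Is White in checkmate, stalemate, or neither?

White to move; white king on g8.
In check: no.
King squares — f7: attacked by Qf6; g7: attacked by Qf6; h7: attacked by Re7; f8: attacked by Qf6; h8: attacked by Qf6.
Legal moves for White: none.
Not in check and no legal moves → stalemate.

stalemate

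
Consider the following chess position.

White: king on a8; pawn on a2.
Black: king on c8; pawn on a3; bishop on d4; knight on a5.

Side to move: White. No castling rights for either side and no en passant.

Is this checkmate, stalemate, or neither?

stalemate

White to move; white king on a8.
In check: no.
King squares — a7: attacked by Bd4; b7: attacked by Na5; b8: attacked by Kc8.
Legal moves for White: none.
Not in check and no legal moves → stalemate.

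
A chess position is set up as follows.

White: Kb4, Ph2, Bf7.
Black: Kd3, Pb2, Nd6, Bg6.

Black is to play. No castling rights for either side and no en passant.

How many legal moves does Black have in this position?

Black to move; king on d3.
In check: no.
Legal moves: Bh7, Bxf7, Bh5, Bf5, Be4, Ne8, Nc8, Nxf7, Nb7, Nf5, Nb5, Ne4, Nc4, Ke4, Kd4, Ke3, Ke2, Kd2, Kc2, b1=Q+, b1=R+, b1=B, b1=N.
Count: 23.

23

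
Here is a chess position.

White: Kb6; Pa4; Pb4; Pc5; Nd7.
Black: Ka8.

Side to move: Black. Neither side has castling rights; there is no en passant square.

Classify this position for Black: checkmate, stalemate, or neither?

Black to move; black king on a8.
In check: no.
King squares — a7: attacked by Kb6; b7: attacked by Kb6; b8: attacked by Nd7.
Legal moves for Black: none.
Not in check and no legal moves → stalemate.

stalemate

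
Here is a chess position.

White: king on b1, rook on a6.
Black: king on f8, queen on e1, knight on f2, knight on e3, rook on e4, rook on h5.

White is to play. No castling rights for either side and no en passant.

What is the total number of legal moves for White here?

2

White to move; king on b1.
In check: yes, from the black queen on e1.
Legal moves: Kb2, Ka2.
Count: 2.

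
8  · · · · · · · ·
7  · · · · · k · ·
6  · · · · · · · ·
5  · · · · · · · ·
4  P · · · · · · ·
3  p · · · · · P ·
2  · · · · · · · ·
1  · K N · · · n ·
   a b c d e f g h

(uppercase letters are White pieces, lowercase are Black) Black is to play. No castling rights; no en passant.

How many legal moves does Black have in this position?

12

Black to move; king on f7.
In check: no.
Legal moves: Kg8, Kf8, Ke8, Kg7, Ke7, Kg6, Kf6, Ke6, Nh3, Nf3, Ne2, a2+.
Count: 12.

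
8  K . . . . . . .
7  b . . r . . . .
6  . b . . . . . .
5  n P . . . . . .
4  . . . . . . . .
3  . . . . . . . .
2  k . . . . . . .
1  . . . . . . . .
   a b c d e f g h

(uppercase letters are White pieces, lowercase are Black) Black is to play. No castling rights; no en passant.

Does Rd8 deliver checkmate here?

yes

After Rd8: white king on a8; in check: yes, from the black rook on d8.
King squares — a7: attacked by Bb6; b7: attacked by Na5; b8: attacked by Ba7.
White has no legal moves → checkmate.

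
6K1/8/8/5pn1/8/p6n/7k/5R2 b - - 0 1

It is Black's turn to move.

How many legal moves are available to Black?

12

Black to move; king on h2.
In check: no.
Legal moves: Nh7, Nf7, Ne6, Ne4, Nf3, Nf4, Nf2, Ng1, Kg3, Kg2, f4, a2.
Count: 12.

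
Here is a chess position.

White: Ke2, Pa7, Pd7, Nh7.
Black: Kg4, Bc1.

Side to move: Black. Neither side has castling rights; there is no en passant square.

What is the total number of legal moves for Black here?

Black to move; king on g4.
In check: no.
Legal moves: Kh5, Kf5, Kh4, Kf4, Kh3, Kg3, Bh6, Bg5, Bf4, Be3, Ba3, Bd2, Bb2.
Count: 13.

13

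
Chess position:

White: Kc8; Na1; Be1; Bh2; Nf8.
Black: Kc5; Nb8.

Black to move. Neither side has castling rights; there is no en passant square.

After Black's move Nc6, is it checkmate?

After Nc6: white king on c8; in check: no.
White is not in check, so this cannot be checkmate.

no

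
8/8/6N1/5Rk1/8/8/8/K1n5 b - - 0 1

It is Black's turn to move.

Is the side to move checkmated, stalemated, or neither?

neither

Black to move; black king on g5.
In check: yes, from the white rook on f5.
King squares — f4: attacked by Rf5; g4: available; h4: attacked by Ng6; f5: available; h5: attacked by Rf5; f6: attacked by Rf5; g6: available; h6: available.
Legal moves for Black: Kh6, Kxg6, Kxf5, Kg4.
Black is in check but has 4 legal moves → neither.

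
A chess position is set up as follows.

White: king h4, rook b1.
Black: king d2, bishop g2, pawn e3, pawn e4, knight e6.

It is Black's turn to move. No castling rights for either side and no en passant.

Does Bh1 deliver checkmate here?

After Bh1: white king on h4; in check: no.
White is not in check, so this cannot be checkmate.

no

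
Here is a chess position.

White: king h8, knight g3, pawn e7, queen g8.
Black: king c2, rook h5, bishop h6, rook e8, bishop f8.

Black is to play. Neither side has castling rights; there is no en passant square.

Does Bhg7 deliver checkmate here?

After Bhg7: white king on h8; in check: yes, from the black rook on h5 and the black bishop on g7.
King squares — g7: attacked by Bf8; h7: attacked by Rh5; g8: own queen.
White has no legal moves → checkmate.

yes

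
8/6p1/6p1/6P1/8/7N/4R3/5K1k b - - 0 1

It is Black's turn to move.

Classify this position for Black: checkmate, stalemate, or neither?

stalemate

Black to move; black king on h1.
In check: no.
King squares — g1: attacked by Kf1; g2: attacked by Kf1; h2: attacked by Re2.
Legal moves for Black: none.
Not in check and no legal moves → stalemate.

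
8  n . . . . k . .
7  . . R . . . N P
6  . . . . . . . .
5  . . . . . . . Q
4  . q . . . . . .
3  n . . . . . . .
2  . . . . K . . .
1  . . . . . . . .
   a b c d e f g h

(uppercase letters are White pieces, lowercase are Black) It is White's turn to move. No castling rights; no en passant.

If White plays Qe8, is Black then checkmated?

yes

After Qe8: black king on f8; in check: yes, from the white queen on e8.
King squares — e7: attacked by Rc7; f7: attacked by Rc7; g7: attacked by Rc7; e8: attacked by Ng7; g8: attacked by Ph7.
Black has no legal moves → checkmate.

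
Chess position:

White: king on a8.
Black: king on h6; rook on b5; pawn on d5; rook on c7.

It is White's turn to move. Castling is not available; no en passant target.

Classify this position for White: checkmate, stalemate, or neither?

stalemate

White to move; white king on a8.
In check: no.
King squares — a7: attacked by Rc7; b7: attacked by Rb5; b8: attacked by Rb5.
Legal moves for White: none.
Not in check and no legal moves → stalemate.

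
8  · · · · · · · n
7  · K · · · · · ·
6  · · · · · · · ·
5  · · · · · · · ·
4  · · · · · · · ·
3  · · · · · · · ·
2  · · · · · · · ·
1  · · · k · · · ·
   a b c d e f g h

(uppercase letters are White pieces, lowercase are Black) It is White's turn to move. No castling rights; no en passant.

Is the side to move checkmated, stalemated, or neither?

White to move; white king on b7.
In check: no.
Legal moves for White: Kc8, Kb8, Ka8, Kc7, Ka7, Kc6, Kb6, Ka6.
White has 8 legal moves and is not in check → neither.

neither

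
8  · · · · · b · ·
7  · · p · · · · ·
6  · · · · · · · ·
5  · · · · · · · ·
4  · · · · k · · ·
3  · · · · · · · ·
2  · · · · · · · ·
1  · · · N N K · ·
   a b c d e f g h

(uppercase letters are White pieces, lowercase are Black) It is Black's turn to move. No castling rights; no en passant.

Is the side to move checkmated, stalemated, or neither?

Black to move; black king on e4.
In check: no.
Legal moves for Black: Bg7, Be7, Bh6, Bd6, Bc5, Bb4, Ba3, Kf5, Ke5, Kd5, Kf4, Kd4, c6, c5.
Black has 14 legal moves and is not in check → neither.

neither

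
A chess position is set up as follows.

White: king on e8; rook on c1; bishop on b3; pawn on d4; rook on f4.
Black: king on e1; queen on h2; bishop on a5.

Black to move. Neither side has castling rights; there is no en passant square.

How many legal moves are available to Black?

Black to move; king on e1.
In check: yes, from the white rook on c1.
Legal moves: Ke2, Kd2.
Count: 2.

2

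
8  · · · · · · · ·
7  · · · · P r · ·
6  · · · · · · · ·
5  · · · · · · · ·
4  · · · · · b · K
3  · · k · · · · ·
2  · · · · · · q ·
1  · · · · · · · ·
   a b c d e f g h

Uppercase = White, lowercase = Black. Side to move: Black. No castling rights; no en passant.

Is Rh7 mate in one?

yes

After Rh7: white king on h4; in check: yes, from the black rook on h7.
King squares — g3: attacked by Qg2; h3: attacked by Qg2; g4: attacked by Qg2; g5: attacked by Qg2; h5: attacked by Rh7.
White has no legal moves → checkmate.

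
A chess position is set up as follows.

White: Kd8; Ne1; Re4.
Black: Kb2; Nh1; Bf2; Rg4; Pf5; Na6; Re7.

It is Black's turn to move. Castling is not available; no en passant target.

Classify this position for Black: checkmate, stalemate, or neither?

neither

Black to move; black king on b2.
In check: no.
Legal moves for Black include: Re8+, Rh7, Reg7, Rf7, Rd7+, Rc7, Rb7, Ra7, Re6, Re5, Rexe4, Nb8, Nc7, Nc5, Nb4, Rg8+, Rgg7, Rg6, ... (list truncated; more exist).
Black has legal moves and is not in check → neither.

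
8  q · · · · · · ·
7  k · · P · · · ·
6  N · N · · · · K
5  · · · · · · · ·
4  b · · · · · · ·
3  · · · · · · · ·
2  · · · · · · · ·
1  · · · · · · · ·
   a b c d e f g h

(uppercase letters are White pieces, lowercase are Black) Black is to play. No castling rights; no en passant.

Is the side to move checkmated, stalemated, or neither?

neither

Black to move; black king on a7.
In check: yes, from the white knight on c6.
Legal moves for Black: Kb7, Kb6, Kxa6, Qxc6+, Bxc6.
Black is in check but has 5 legal moves → neither.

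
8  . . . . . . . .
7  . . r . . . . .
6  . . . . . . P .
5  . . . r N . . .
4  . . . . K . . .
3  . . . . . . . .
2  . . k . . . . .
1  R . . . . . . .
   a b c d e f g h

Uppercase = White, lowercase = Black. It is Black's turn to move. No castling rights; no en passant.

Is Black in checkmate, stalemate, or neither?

Black to move; black king on c2.
In check: no.
Legal moves for Black include: Rc8, Rh7, Rg7, Rf7, Re7, Rcd7, Rb7, Ra7, Rc6, Rcc5, Rc4+, Rc3, Rd8, Rdd7, Rd6, Rxe5+, Rdc5, Rb5, ... (list truncated; more exist).
Black has legal moves and is not in check → neither.

neither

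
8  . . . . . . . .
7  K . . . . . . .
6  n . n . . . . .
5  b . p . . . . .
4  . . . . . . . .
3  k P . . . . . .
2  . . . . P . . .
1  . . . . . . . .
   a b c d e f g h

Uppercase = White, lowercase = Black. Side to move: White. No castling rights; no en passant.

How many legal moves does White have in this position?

3

White to move; king on a7.
In check: yes, from the black knight on c6.
Legal moves: Ka8, Kb7, Kxa6.
Count: 3.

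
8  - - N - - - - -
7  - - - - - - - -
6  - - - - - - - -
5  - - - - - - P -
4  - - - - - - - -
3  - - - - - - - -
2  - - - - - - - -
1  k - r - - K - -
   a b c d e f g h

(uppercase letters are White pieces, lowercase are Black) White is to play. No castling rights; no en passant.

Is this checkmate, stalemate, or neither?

White to move; white king on f1.
In check: yes, from the black rook on c1.
King squares — e1: attacked by Rc1; g1: attacked by Rc1; e2: available; f2: available; g2: available.
Legal moves for White: Kg2, Kf2, Ke2.
White is in check but has 3 legal moves → neither.

neither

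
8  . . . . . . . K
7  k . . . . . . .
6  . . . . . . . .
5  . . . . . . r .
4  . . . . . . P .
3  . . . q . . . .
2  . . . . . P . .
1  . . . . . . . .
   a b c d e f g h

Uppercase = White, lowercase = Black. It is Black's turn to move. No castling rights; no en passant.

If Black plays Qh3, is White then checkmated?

yes

After Qh3: white king on h8; in check: yes, from the black queen on h3.
King squares — g7: attacked by Rg5; h7: attacked by Qh3; g8: attacked by Rg5.
White has no legal moves → checkmate.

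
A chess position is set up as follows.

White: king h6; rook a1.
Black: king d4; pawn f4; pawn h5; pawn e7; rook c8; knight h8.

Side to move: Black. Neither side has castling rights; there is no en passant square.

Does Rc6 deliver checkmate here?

After Rc6: white king on h6; in check: yes, from the black rook on c6.
White has 4 legal replies: Kh7, Kg7, Kxh5, Kg5.
In check but a legal move exists → not checkmate.

no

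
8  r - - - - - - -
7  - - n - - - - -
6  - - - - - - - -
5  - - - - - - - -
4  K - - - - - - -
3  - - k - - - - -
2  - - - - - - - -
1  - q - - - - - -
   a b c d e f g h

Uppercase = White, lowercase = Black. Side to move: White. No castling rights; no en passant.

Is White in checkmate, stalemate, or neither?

checkmate

White to move; white king on a4.
In check: yes, from the black rook on a8.
King squares — a3: attacked by Ra8; b3: attacked by Qb1; b4: attacked by Qb1; a5: attacked by Ra8; b5: attacked by Qb1.
Legal moves for White: none.
In check with no legal moves → checkmate.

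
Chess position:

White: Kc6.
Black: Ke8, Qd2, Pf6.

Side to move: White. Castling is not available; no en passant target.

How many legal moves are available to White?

White to move; king on c6.
In check: no.
Legal moves: Kc7, Kb7, Kb6, Kc5, Kb5.
Count: 5.

5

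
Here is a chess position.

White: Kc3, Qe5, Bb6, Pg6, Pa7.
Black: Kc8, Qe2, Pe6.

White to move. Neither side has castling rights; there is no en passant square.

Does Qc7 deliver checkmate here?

yes

After Qc7: black king on c8; in check: yes, from the white queen on c7.
King squares — b7: attacked by Qc7; c7: attacked by Bb6; d7: attacked by Qc7; b8: attacked by Pa7; d8: attacked by Qc7.
Black has no legal moves → checkmate.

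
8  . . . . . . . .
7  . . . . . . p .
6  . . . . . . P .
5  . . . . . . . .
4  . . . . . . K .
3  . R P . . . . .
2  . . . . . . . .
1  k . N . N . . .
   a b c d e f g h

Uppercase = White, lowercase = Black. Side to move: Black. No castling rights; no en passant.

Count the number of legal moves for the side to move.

0

Black to move; king on a1.
In check: no.
Legal moves: none.
Count: 0.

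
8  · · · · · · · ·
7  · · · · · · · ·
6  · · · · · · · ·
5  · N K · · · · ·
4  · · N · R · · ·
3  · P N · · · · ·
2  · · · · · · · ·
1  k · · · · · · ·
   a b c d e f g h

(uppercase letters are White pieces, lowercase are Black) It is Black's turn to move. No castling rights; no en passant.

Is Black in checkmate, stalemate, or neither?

stalemate

Black to move; black king on a1.
In check: no.
King squares — b1: attacked by Nc3; a2: attacked by Nc3; b2: attacked by Nc4.
Legal moves for Black: none.
Not in check and no legal moves → stalemate.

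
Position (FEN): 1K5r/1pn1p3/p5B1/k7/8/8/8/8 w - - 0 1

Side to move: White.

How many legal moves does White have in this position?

White to move; king on b8.
In check: yes, from the black rook on h8.
Legal moves: Kxc7, Kxb7, Ka7, Be8.
Count: 4.

4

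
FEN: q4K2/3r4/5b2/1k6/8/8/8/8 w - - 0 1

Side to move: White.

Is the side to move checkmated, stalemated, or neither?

White to move; white king on f8.
In check: yes, from the black queen on a8.
King squares — e7: attacked by Bf6; f7: attacked by Rd7; g7: attacked by Bf6; e8: attacked by Qa8; g8: attacked by Qa8.
Legal moves for White: none.
In check with no legal moves → checkmate.

checkmate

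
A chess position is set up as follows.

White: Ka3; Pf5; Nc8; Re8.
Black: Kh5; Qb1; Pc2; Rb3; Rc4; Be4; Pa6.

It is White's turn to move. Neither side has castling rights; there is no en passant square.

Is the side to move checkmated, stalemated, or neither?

checkmate

White to move; white king on a3.
In check: yes, from the black rook on b3.
King squares — a2: attacked by Qb1; b2: attacked by Qb1; b3: attacked by Qb1; a4: attacked by Rc4; b4: attacked by Rb3.
Legal moves for White: none.
In check with no legal moves → checkmate.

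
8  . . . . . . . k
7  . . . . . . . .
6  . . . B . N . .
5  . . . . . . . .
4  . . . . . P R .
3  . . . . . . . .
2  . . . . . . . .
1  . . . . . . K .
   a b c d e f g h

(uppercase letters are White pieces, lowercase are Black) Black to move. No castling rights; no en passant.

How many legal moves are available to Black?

Black to move; king on h8.
In check: no.
Legal moves: none.
Count: 0.

0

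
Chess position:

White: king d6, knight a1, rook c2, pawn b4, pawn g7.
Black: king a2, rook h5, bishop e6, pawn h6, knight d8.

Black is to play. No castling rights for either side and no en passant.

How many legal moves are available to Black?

Black to move; king on a2.
In check: yes, from the white rook on c2.
Legal moves: Ka3, Kb1, Kxa1.
Count: 3.

3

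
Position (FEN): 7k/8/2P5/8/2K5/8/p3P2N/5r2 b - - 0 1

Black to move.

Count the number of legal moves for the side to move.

Black to move; king on h8.
In check: no.
Legal moves: Kg8, Kh7, Kg7, Rf8, Rf7, Rf6, Rf5, Rf4+, Rf3, Rf2, Rh1, Rg1, Re1, Rd1, Rc1+, Rb1, Ra1, a1=Q, a1=R, a1=B, a1=N.
Count: 21.

21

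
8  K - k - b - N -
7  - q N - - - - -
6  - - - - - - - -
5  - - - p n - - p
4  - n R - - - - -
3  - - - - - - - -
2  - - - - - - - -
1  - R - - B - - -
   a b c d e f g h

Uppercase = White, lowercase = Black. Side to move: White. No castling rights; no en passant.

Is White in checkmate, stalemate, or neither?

checkmate

White to move; white king on a8.
In check: yes, from the black queen on b7.
King squares — a7: attacked by Qb7; b7: attacked by Kc8; b8: attacked by Qb7.
Legal moves for White: none.
In check with no legal moves → checkmate.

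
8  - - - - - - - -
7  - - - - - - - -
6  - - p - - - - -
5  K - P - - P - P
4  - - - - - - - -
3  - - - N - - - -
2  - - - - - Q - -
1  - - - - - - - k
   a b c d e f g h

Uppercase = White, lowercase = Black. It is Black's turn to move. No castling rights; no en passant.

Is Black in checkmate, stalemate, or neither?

Black to move; black king on h1.
In check: no.
King squares — g1: attacked by Qf2; g2: attacked by Qf2; h2: attacked by Qf2.
Legal moves for Black: none.
Not in check and no legal moves → stalemate.

stalemate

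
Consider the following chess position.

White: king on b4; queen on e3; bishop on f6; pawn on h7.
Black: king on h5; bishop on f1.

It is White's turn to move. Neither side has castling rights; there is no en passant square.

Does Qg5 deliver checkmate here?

yes

After Qg5: black king on h5; in check: yes, from the white queen on g5.
King squares — g4: attacked by Qg5; h4: attacked by Qg5; g5: attacked by Bf6; g6: attacked by Qg5; h6: attacked by Qg5.
Black has no legal moves → checkmate.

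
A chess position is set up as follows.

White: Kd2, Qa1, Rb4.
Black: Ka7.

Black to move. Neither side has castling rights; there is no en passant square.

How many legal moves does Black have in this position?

Black to move; king on a7.
In check: yes, from the white queen on a1.
Legal moves: none.
Count: 0.

0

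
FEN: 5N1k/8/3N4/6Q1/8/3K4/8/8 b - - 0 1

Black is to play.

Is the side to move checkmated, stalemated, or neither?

stalemate

Black to move; black king on h8.
In check: no.
King squares — g7: attacked by Qg5; h7: attacked by Nf8; g8: attacked by Qg5.
Legal moves for Black: none.
Not in check and no legal moves → stalemate.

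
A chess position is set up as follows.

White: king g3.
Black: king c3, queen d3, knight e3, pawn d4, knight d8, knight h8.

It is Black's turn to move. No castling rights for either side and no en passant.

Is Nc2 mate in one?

no

After Nc2: white king on g3; in check: yes, from the black queen on d3.
White has 6 legal replies: Kh4, Kg4, Kf4, Kh2, Kg2, Kf2.
In check but a legal move exists → not checkmate.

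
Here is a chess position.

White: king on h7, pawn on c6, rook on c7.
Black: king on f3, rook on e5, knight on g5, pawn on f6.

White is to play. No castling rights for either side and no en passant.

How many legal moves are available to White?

5

White to move; king on h7.
In check: yes, from the black knight on g5.
Legal moves: Kh8, Kg8, Kg7, Kh6, Kg6.
Count: 5.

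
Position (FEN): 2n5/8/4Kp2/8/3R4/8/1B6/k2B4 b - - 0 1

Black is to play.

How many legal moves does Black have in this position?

Black to move; king on a1.
In check: yes, from the white bishop on b2.
Legal moves: Kxb2, Ka2, Kb1.
Count: 3.

3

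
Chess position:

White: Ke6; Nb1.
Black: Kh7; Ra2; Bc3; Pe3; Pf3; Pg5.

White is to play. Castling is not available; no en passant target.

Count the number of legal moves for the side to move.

9

White to move; king on e6.
In check: no.
Legal moves: Kf7, Ke7, Kd7, Kd6, Kf5, Kd5, Nxc3, Na3, Nd2.
Count: 9.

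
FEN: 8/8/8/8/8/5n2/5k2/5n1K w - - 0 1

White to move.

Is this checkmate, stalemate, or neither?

White to move; white king on h1.
In check: no.
King squares — g1: attacked by Kf2; g2: attacked by Kf2; h2: attacked by Nf1.
Legal moves for White: none.
Not in check and no legal moves → stalemate.

stalemate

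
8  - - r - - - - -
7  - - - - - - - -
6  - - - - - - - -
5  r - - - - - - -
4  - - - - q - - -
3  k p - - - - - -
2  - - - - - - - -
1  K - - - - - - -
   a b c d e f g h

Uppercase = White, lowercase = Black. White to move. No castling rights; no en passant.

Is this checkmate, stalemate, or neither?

White to move; white king on a1.
In check: no.
King squares — b1: attacked by Qe4; a2: attacked by Ka3; b2: attacked by Ka3.
Legal moves for White: none.
Not in check and no legal moves → stalemate.

stalemate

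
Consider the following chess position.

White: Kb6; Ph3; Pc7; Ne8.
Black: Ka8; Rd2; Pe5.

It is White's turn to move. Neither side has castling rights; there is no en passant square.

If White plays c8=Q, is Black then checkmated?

yes

After c8=Q: black king on a8; in check: yes, from the white queen on c8.
King squares — a7: attacked by Kb6; b7: attacked by Kb6; b8: attacked by Qc8.
Black has no legal moves → checkmate.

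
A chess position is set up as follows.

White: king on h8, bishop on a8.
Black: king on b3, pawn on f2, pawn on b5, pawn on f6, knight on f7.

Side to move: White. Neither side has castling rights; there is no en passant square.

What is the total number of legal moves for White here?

3

White to move; king on h8.
In check: yes, from the black knight on f7.
Legal moves: Kg8, Kh7, Kg7.
Count: 3.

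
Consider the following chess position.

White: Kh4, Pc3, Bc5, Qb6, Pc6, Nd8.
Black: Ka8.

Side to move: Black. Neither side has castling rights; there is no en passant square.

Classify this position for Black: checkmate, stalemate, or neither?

stalemate

Black to move; black king on a8.
In check: no.
King squares — a7: attacked by Qb6; b7: attacked by Qb6; b8: attacked by Qb6.
Legal moves for Black: none.
Not in check and no legal moves → stalemate.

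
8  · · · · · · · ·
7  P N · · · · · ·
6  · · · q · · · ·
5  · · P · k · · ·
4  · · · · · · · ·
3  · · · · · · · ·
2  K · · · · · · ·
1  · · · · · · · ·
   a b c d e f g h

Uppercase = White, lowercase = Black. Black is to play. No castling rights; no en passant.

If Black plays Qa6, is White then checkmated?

After Qa6: white king on a2; in check: yes, from the black queen on a6.
White has 4 legal replies: Kb3, Kb2, Kb1, Na5.
In check but a legal move exists → not checkmate.

no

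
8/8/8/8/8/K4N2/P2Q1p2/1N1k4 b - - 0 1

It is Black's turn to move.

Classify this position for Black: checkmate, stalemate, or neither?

Black to move; black king on d1.
In check: yes, from the white queen on d2.
King squares — c1: attacked by Qd2; e1: attacked by Qd2; c2: attacked by Qd2; d2: attacked by Nb1; e2: attacked by Qd2.
Legal moves for Black: none.
In check with no legal moves → checkmate.

checkmate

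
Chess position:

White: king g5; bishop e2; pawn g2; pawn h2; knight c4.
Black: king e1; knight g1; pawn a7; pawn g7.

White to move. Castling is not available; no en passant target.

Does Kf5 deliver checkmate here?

After Kf5: black king on e1; in check: no.
Black is not in check, so this cannot be checkmate.

no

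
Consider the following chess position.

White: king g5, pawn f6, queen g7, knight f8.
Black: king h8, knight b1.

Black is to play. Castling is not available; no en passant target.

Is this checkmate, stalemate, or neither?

checkmate

Black to move; black king on h8.
In check: yes, from the white queen on g7.
King squares — g7: attacked by Pf6; h7: attacked by Qg7; g8: attacked by Qg7.
Legal moves for Black: none.
In check with no legal moves → checkmate.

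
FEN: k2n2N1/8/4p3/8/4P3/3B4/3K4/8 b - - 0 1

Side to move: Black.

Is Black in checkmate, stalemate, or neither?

neither

Black to move; black king on a8.
In check: no.
Legal moves for Black: Nf7, Nb7, Nc6, Kb8, Kb7, Ka7, e5.
Black has 7 legal moves and is not in check → neither.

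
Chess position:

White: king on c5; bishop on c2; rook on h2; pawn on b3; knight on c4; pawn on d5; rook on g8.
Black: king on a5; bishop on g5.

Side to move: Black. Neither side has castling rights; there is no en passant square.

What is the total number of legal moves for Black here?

1

Black to move; king on a5.
In check: yes, from the white knight on c4.
Legal moves: Ka6.
Count: 1.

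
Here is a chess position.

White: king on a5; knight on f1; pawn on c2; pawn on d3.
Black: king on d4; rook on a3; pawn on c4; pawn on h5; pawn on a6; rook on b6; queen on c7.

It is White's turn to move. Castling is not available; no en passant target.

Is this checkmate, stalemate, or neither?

checkmate

White to move; white king on a5.
In check: yes, from the black rook on a3.
King squares — a4: attacked by Ra3; b4: attacked by Rb6; b5: attacked by Pa6; a6: attacked by Ra3; b6: attacked by Qc7.
Legal moves for White: none.
In check with no legal moves → checkmate.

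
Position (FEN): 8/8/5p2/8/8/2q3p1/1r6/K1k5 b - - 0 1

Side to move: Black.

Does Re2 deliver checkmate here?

After Re2: white king on a1; in check: yes, from the black queen on c3.
King squares — b1: attacked by Kc1; a2: attacked by Re2; b2: attacked by Kc1.
White has no legal moves → checkmate.

yes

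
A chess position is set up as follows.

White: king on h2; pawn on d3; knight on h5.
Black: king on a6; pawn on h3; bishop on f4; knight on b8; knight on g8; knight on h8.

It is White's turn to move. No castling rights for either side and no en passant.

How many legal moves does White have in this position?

White to move; king on h2.
In check: yes, from the black bishop on f4.
Legal moves: Kxh3, Kh1, Kg1, Nxf4, Ng3.
Count: 5.

5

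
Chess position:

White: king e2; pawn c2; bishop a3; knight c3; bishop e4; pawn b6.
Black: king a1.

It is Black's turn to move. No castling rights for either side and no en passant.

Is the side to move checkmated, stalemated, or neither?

stalemate

Black to move; black king on a1.
In check: no.
King squares — b1: attacked by Nc3; a2: attacked by Nc3; b2: attacked by Ba3.
Legal moves for Black: none.
Not in check and no legal moves → stalemate.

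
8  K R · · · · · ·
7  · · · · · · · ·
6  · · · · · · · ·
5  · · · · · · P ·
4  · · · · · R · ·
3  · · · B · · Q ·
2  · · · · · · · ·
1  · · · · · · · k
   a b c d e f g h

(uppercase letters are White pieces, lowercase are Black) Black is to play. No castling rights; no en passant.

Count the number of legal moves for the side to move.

Black to move; king on h1.
In check: no.
Legal moves: none.
Count: 0.

0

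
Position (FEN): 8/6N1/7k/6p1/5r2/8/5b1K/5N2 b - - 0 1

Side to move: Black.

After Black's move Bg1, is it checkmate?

After Bg1: white king on h2; in check: yes, from the black bishop on g1.
White has 5 legal replies: Kh3, Kg3, Kg2, Kh1, Kxg1.
In check but a legal move exists → not checkmate.

no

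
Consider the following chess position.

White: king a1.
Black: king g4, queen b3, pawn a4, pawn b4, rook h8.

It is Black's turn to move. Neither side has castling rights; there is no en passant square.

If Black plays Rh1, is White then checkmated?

yes

After Rh1: white king on a1; in check: yes, from the black rook on h1.
King squares — b1: attacked by Rh1; a2: attacked by Qb3; b2: attacked by Qb3.
White has no legal moves → checkmate.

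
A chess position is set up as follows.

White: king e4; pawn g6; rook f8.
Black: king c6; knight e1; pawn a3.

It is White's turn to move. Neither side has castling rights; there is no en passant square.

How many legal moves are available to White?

White to move; king on e4.
In check: no.
Legal moves: Rh8, Rg8, Re8, Rd8, Rc8+, Rb8, Ra8, Rf7, Rf6+, Rf5, Rf4, Rf3, Rf2, Rf1, Kf5, Ke5, Kf4, Kd4, Ke3, g7.
Count: 20.

20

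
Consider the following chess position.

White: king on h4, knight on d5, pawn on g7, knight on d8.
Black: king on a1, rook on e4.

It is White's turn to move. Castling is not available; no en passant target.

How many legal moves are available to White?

5

White to move; king on h4.
In check: yes, from the black rook on e4.
Legal moves: Kh5, Kg5, Kh3, Kg3, Nf4.
Count: 5.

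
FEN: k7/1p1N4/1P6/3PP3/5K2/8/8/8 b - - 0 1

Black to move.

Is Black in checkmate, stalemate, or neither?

Black to move; black king on a8.
In check: no.
King squares — a7: attacked by Pb6; b7: own pawn; b8: attacked by Nd7.
Legal moves for Black: none.
Not in check and no legal moves → stalemate.

stalemate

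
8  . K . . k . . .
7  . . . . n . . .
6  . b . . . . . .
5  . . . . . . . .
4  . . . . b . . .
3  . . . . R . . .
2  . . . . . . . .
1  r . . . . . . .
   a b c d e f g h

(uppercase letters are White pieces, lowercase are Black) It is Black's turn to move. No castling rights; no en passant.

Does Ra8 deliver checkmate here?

After Ra8: white king on b8; in check: yes, from the black rook on a8.
King squares — a7: attacked by Bb6; b7: attacked by Be4; c7: attacked by Bb6; a8: attacked by Be4; c8: attacked by Ne7.
White has no legal moves → checkmate.

yes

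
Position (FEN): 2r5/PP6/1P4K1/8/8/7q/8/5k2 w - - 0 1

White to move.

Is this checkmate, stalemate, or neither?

White to move; white king on g6.
In check: no.
Legal moves for White: Kg7, Kf7, Kf6, Kg5, bxc8=Q, bxc8=R, bxc8=B, bxc8=N, b8=Q, b8=R, b8=B, b8=N, a8=Q, a8=R, a8=B, a8=N.
White has 16 legal moves and is not in check → neither.

neither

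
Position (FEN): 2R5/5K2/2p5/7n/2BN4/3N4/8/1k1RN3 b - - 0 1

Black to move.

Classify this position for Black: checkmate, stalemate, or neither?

Black to move; black king on b1.
In check: yes, from the white rook on d1.
King squares — a1: attacked by Rd1; c1: attacked by Rd1; a2: attacked by Bc4; b2: attacked by Nd3; c2: attacked by Ne1.
Legal moves for Black: none.
In check with no legal moves → checkmate.

checkmate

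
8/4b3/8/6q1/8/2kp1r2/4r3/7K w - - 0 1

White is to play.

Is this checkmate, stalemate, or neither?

White to move; white king on h1.
In check: no.
King squares — g1: attacked by Qg5; g2: attacked by Re2; h2: attacked by Re2.
Legal moves for White: none.
Not in check and no legal moves → stalemate.

stalemate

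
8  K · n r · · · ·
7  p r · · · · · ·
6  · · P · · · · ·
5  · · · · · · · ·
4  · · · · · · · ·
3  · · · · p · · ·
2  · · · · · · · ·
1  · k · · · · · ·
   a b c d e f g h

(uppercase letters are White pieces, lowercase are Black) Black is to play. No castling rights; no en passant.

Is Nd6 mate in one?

After Nd6: white king on a8; in check: yes, from the black rook on d8.
King squares — a7: attacked by Rb7; b7: attacked by Nd6; b8: attacked by Rb7.
White has no legal moves → checkmate.

yes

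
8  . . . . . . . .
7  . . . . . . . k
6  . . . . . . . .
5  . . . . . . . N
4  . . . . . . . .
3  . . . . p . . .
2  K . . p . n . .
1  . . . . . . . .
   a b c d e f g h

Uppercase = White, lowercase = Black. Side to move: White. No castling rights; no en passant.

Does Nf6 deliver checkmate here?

After Nf6: black king on h7; in check: yes, from the white knight on f6.
Black has 4 legal replies: Kh8, Kg7, Kh6, Kg6.
In check but a legal move exists → not checkmate.

no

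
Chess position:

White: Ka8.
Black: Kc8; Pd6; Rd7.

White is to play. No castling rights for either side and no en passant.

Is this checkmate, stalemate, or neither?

stalemate

White to move; white king on a8.
In check: no.
King squares — a7: attacked by Rd7; b7: attacked by Rd7; b8: attacked by Kc8.
Legal moves for White: none.
Not in check and no legal moves → stalemate.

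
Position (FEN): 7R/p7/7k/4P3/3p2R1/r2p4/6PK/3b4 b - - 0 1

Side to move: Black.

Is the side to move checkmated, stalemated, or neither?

checkmate

Black to move; black king on h6.
In check: yes, from the white rook on h8.
King squares — g5: attacked by Rg4; h5: attacked by Rh8; g6: attacked by Rg4; g7: attacked by Rg4; h7: attacked by Rh8.
Legal moves for Black: none.
In check with no legal moves → checkmate.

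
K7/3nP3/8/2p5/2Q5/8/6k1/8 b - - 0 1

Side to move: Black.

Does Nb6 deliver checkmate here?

After Nb6: white king on a8; in check: yes, from the black knight on b6.
White has 3 legal replies: Kb8, Kb7, Ka7.
In check but a legal move exists → not checkmate.

no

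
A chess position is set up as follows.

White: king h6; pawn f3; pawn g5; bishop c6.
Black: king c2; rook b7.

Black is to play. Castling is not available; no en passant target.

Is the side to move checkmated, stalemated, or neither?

neither

Black to move; black king on c2.
In check: no.
Legal moves for Black include: Rb8, Rh7+, Rg7, Rf7, Re7, Rd7, Rc7, Ra7, Rb6, Rb5, Rb4, Rb3, Rb2, Rb1, Kd3, Kc3, Kb3, Kd2, ... (list truncated; more exist).
Black has legal moves and is not in check → neither.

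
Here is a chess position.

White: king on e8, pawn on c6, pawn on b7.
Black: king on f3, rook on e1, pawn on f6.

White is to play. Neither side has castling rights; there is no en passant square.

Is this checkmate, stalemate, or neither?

White to move; white king on e8.
In check: yes, from the black rook on e1.
King squares — d7: available; e7: attacked by Re1; f7: available; d8: available; f8: available.
Legal moves for White: Kf8, Kd8, Kf7, Kd7.
White is in check but has 4 legal moves → neither.

neither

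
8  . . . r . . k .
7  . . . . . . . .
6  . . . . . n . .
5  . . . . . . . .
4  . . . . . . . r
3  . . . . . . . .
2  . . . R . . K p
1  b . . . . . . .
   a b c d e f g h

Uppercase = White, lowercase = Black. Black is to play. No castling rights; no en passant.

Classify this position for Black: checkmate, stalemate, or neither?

neither

Black to move; black king on g8.
In check: no.
Legal moves for Black include: Kh8, Kf8, Kh7, Kg7, Kf7, Rf8, Re8, Rc8, Rb8, Ra8, Rd7, Rd6, Rd5, Rdd4, Rd3, Rxd2+, Ne8, Nh7, ... (list truncated; more exist).
Black has legal moves and is not in check → neither.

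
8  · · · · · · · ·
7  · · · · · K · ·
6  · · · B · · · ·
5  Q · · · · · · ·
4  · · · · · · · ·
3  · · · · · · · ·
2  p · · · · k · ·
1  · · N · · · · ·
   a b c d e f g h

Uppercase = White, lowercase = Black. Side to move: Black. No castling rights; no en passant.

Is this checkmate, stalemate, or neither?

Black to move; black king on f2.
In check: no.
Legal moves for Black: Kf3, Ke3, Kg2, Kg1, Kf1, a1=Q, a1=R, a1=B, a1=N.
Black has 9 legal moves and is not in check → neither.

neither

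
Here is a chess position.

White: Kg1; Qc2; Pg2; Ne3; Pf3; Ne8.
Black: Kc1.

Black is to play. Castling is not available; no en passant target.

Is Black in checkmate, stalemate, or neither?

Black to move; black king on c1.
In check: yes, from the white queen on c2.
King squares — b1: attacked by Qc2; d1: attacked by Qc2; b2: attacked by Qc2; c2: attacked by Ne3; d2: attacked by Qc2.
Legal moves for Black: none.
In check with no legal moves → checkmate.

checkmate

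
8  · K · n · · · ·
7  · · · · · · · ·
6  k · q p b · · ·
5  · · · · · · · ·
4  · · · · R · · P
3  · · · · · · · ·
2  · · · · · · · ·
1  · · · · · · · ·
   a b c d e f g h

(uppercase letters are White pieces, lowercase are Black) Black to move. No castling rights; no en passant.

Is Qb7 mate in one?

yes

After Qb7: white king on b8; in check: yes, from the black queen on b7.
King squares — a7: attacked by Ka6; b7: attacked by Ka6; c7: attacked by Qb7; a8: attacked by Qb7; c8: attacked by Be6.
White has no legal moves → checkmate.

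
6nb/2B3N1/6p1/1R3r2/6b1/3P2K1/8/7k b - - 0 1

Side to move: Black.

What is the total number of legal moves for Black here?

24

Black to move; king on h1.
In check: no.
Legal moves: Bxg7, Ne7, Nh6, Nf6, Rf8, Rf7, Rf6, Rh5, Rg5, Re5, Rd5, Rc5, Rxb5, Rf4, Rf3+, Rf2, Rf1, Bh5, Bh3, Bf3, Be2, Bd1, Kg1, g5.
Count: 24.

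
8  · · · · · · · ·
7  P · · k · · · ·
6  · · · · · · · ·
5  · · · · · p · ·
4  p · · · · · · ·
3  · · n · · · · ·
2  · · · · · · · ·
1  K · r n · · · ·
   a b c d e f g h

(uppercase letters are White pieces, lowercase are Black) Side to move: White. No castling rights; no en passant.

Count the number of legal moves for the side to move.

White to move; king on a1.
In check: yes, from the black rook on c1.
Legal moves: none.
Count: 0.

0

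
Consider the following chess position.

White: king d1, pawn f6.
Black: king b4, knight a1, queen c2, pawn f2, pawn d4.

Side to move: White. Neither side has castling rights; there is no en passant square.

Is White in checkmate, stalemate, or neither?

checkmate

White to move; white king on d1.
In check: yes, from the black queen on c2.
King squares — c1: attacked by Qc2; e1: attacked by Pf2; c2: attacked by Na1; d2: attacked by Qc2; e2: attacked by Qc2.
Legal moves for White: none.
In check with no legal moves → checkmate.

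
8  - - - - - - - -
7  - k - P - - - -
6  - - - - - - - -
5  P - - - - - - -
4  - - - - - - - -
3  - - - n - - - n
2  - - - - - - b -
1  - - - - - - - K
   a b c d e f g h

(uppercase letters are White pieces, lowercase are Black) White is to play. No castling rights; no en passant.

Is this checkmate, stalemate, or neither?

neither

White to move; white king on h1.
In check: yes, from the black bishop on g2.
King squares — g1: attacked by Nh3; g2: available; h2: available.
Legal moves for White: Kh2, Kxg2.
White is in check but has 2 legal moves → neither.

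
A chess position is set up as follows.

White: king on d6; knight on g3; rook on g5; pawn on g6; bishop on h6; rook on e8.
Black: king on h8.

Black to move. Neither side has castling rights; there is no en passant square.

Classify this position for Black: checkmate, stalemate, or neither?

Black to move; black king on h8.
In check: yes, from the white rook on e8.
King squares — g7: attacked by Bh6; h7: attacked by Pg6; g8: attacked by Re8.
Legal moves for Black: none.
In check with no legal moves → checkmate.

checkmate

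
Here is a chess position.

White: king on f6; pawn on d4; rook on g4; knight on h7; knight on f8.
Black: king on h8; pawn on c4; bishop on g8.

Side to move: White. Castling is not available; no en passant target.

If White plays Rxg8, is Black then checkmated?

no

After Rxg8: black king on h8; in check: yes, from the white rook on g8.
Black has 1 legal reply: Kxg8.
In check but a legal move exists → not checkmate.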